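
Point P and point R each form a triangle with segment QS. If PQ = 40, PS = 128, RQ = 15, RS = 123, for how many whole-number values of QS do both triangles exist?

From triangle PQS: 88 < QS < 168.
From triangle RQS: 108 < QS < 138.
Intersection: 108 < QS < 138, so integers 109 through 137: 29 values.

29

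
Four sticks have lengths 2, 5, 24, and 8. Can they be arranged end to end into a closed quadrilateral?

No

For a quadrilateral, each side must be shorter than the sum of the others.
Here the longest side is 24, but the remaining 3 sides sum to only 15.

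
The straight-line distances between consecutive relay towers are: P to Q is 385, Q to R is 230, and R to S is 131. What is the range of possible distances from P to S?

24 ≤ PS ≤ 746

The maximum is all hops collinear in one direction: 385 + 230 + 131 = 746.
The longest hop is 385; the others sum to 361. Folding the others back against it leaves at least 385 − 361 = 24.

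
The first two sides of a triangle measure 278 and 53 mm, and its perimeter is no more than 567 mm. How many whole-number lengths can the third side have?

11

Triangle inequality: 225 < x < 331. Perimeter ≤ 567 gives x ≤ 567 − 278 − 53 = 236.
So 225 < x ≤ 236; integers 226 through 236: 11 values.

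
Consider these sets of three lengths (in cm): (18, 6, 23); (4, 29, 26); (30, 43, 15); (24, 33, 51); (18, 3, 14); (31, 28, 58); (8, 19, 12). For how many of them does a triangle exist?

(6,18,23): 6+18 > 23 → valid
(4,26,29): 4+26 > 29 → valid
(15,30,43): 15+30 > 43 → valid
(24,33,51): 24+33 > 51 → valid
(3,14,18): 3+14 ≤ 18 → not valid
(28,31,58): 28+31 > 58 → valid
(8,12,19): 8+12 > 19 → valid
6 of the 7 triples form a triangle.

6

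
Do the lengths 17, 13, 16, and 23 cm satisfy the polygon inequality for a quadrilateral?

A quadrilateral exists iff every side is shorter than the sum of the others — equivalently, the longest side is less than the sum of the rest.
Longest side 23 < 46 (sum of the remaining 3), so yes.

Yes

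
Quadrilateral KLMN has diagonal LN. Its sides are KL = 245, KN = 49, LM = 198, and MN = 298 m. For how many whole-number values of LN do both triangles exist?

From triangle KLN: 196 < LN < 294.
From triangle MLN: 100 < LN < 496.
Intersection: 196 < LN < 294, so integers 197 through 293: 97 values.

97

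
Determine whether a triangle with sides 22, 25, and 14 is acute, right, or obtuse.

Compare the square of the longest side to the sum of squares of the other two: 14² + 22² = 680 > 625 = 25².

acute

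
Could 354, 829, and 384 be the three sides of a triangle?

No

The longest side is 829, but the other two sum to only 738.
738 < 829, so the triangle inequality fails.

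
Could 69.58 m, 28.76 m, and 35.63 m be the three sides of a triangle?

No

The longest side is 69.58, but the other two sum to only 64.39.
64.39 < 69.58, so the triangle inequality fails.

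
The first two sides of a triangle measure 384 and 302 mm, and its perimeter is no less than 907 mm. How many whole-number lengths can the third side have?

465

Triangle inequality: 82 < x < 686. Perimeter ≥ 907 gives x ≥ 907 − 384 − 302 = 221.
So 221 ≤ x < 686; integers 221 through 685: 465 values.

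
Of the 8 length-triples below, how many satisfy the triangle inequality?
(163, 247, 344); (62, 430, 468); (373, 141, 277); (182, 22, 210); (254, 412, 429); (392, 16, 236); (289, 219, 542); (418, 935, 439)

4

(163,247,344): 163+247 > 344 → valid
(62,430,468): 62+430 > 468 → valid
(141,277,373): 141+277 > 373 → valid
(22,182,210): 22+182 ≤ 210 → not valid
(254,412,429): 254+412 > 429 → valid
(16,236,392): 16+236 ≤ 392 → not valid
(219,289,542): 219+289 ≤ 542 → not valid
(418,439,935): 418+439 ≤ 935 → not valid
4 of the 8 triples form a triangle.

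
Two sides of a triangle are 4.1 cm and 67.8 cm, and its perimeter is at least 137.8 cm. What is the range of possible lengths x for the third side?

Triangle inequality alone gives 63.7 < x < 71.9.
The perimeter condition gives x ≥ 137.8 − 4.1 − 67.8 = 65.9.
Intersecting the two: 65.9 ≤ x < 71.9.

65.9 ≤ x < 71.9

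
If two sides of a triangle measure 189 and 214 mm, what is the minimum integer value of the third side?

26

The third side must be strictly greater than |189 − 214| = 25.
The smallest integer above 25 is 26.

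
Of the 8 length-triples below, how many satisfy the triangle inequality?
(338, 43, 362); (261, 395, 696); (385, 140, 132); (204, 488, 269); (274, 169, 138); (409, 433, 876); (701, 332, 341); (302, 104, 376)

3

(43,338,362): 43+338 > 362 → valid
(261,395,696): 261+395 ≤ 696 → not valid
(132,140,385): 132+140 ≤ 385 → not valid
(204,269,488): 204+269 ≤ 488 → not valid
(138,169,274): 138+169 > 274 → valid
(409,433,876): 409+433 ≤ 876 → not valid
(332,341,701): 332+341 ≤ 701 → not valid
(104,302,376): 104+302 > 376 → valid
3 of the 8 triples form a triangle.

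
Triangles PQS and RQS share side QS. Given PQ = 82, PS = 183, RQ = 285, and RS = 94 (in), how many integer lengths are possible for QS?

73

From triangle PQS: 101 < QS < 265.
From triangle RQS: 191 < QS < 379.
Intersection: 191 < QS < 265, so integers 192 through 264: 73 values.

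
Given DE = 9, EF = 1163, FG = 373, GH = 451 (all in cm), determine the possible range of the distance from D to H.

330 ≤ DH ≤ 1996 cm

The maximum is all hops collinear in one direction: 9 + 1163 + 373 + 451 = 1996.
The longest hop is 1163; the others sum to 833. Folding the others back against it leaves at least 1163 − 833 = 330.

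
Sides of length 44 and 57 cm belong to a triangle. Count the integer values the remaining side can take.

87

The third side lies in the open interval (13, 101).
Integers from 14 to 100 inclusive: 100 − 14 + 1 = 87.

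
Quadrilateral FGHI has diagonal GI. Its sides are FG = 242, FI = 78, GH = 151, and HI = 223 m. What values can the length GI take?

From triangle FGI: |242 − 78| < GI < 242 + 78, i.e. 164 < GI < 320.
From triangle HGI: 72 < GI < 374.
Both must hold, so GI lies in the intersection.

164 < GI < 320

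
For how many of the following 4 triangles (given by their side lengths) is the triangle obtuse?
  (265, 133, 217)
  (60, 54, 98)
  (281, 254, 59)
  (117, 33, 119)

3

(265,133,217): 133²+217² = 64778 < 70225 = 265² → obtuse
(60,54,98): 54²+60² = 6516 < 9604 = 98² → obtuse
(281,254,59): 59²+254² = 67997 < 78961 = 281² → obtuse
(117,33,119): 33²+117² = 14778 > 14161 = 119² → acute
3 of the 4 are obtuse.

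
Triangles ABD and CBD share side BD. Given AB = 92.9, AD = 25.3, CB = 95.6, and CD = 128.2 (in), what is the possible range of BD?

From triangle ABD: |92.9 − 25.3| < BD < 92.9 + 25.3, i.e. 67.6 < BD < 118.2.
From triangle CBD: 32.6 < BD < 223.8.
Both must hold, so BD lies in the intersection.

67.6 < BD < 118.2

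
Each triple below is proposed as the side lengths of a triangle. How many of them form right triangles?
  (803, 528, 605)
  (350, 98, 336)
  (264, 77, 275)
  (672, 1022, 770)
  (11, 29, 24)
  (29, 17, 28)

4

(803,528,605): 528²+605² = 644809 = 803² → right
(350,98,336): 98²+336² = 122500 = 350² → right
(264,77,275): 77²+264² = 75625 = 275² → right
(672,1022,770): 672²+770² = 1044484 = 1022² → right
(11,29,24): 11²+24² = 697 < 841 = 29² → obtuse
(29,17,28): 17²+28² = 1073 > 841 = 29² → acute
4 of the 6 are right.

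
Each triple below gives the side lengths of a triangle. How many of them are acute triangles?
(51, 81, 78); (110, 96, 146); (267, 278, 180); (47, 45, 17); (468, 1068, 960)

3

(51,81,78): 51²+78² = 8685 > 6561 = 81² → acute
(110,96,146): 96²+110² = 21316 = 146² → right
(267,278,180): 180²+267² = 103689 > 77284 = 278² → acute
(47,45,17): 17²+45² = 2314 > 2209 = 47² → acute
(468,1068,960): 468²+960² = 1140624 = 1068² → right
3 of the 5 are acute.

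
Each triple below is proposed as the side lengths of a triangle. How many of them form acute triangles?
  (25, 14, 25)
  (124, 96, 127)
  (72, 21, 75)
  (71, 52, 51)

3

(25,14,25): 14²+25² = 821 > 625 = 25² → acute
(124,96,127): 96²+124² = 24592 > 16129 = 127² → acute
(72,21,75): 21²+72² = 5625 = 75² → right
(71,52,51): 51²+52² = 5305 > 5041 = 71² → acute
3 of the 4 are acute.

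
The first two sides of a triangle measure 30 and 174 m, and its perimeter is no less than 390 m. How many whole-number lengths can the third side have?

18

Triangle inequality: 144 < x < 204. Perimeter ≥ 390 gives x ≥ 390 − 30 − 174 = 186.
So 186 ≤ x < 204; integers 186 through 203: 18 values.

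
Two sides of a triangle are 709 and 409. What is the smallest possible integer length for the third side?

301

The third side must be strictly greater than |709 − 409| = 300.
The smallest integer above 300 is 301.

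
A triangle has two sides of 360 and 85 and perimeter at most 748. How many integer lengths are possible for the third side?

28

Triangle inequality: 275 < x < 445. Perimeter ≤ 748 gives x ≤ 748 − 360 − 85 = 303.
So 275 < x ≤ 303; integers 276 through 303: 28 values.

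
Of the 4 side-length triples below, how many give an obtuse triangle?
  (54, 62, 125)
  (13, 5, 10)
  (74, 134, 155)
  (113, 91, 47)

(54,62,125): 54+62 ≤ 125, not a triangle
(13,5,10): 5²+10² = 125 < 169 = 13² → obtuse
(74,134,155): 74²+134² = 23432 < 24025 = 155² → obtuse
(113,91,47): 47²+91² = 10490 < 12769 = 113² → obtuse
3 of the 4 are obtuse.

3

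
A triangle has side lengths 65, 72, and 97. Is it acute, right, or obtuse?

right

Compare the square of the longest side to the sum of squares of the other two: 65² + 72² = 9409 = 97².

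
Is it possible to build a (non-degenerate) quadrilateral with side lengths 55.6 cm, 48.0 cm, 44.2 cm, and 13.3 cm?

A quadrilateral exists iff every side is shorter than the sum of the others — equivalently, the longest side is less than the sum of the rest.
Longest side 55.6 < 105.5 (sum of the remaining 3), so yes.

Yes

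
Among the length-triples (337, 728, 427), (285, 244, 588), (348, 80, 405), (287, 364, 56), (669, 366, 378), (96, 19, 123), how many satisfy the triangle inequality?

(337,427,728): 337+427 > 728 → valid
(244,285,588): 244+285 ≤ 588 → not valid
(80,348,405): 80+348 > 405 → valid
(56,287,364): 56+287 ≤ 364 → not valid
(366,378,669): 366+378 > 669 → valid
(19,96,123): 19+96 ≤ 123 → not valid
3 of the 6 triples form a triangle.

3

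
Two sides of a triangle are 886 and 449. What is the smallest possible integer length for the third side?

438

The third side must be strictly greater than |886 − 449| = 437.
The smallest integer above 437 is 438.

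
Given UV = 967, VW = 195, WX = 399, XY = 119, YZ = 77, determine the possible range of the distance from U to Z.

The maximum is all hops collinear in one direction: 967 + 195 + 399 + 119 + 77 = 1757.
The longest hop is 967; the others sum to 790. Folding the others back against it leaves at least 967 − 790 = 177.

177 ≤ UZ ≤ 1757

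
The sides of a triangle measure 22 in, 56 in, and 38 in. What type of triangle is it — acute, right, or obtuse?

Compare the square of the longest side to the sum of squares of the other two: 22² + 38² = 1928 < 3136 = 56².

obtuse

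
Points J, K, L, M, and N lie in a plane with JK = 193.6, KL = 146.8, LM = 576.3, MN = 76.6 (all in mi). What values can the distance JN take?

159.3 ≤ JN ≤ 993.3 mi

The maximum is all hops collinear in one direction: 193.6 + 146.8 + 576.3 + 76.6 = 993.3.
The longest hop is 576.3; the others sum to 417.0. Folding the others back against it leaves at least 576.3 − 417.0 = 159.3.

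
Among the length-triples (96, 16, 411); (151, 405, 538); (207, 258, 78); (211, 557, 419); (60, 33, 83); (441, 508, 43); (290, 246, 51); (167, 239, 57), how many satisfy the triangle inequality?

5

(16,96,411): 16+96 ≤ 411 → not valid
(151,405,538): 151+405 > 538 → valid
(78,207,258): 78+207 > 258 → valid
(211,419,557): 211+419 > 557 → valid
(33,60,83): 33+60 > 83 → valid
(43,441,508): 43+441 ≤ 508 → not valid
(51,246,290): 51+246 > 290 → valid
(57,167,239): 57+167 ≤ 239 → not valid
5 of the 8 triples form a triangle.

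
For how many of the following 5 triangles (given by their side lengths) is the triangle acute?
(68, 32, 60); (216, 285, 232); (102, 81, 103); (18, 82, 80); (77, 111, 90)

(68,32,60): 32²+60² = 4624 = 68² → right
(216,285,232): 216²+232² = 100480 > 81225 = 285² → acute
(102,81,103): 81²+102² = 16965 > 10609 = 103² → acute
(18,82,80): 18²+80² = 6724 = 82² → right
(77,111,90): 77²+90² = 14029 > 12321 = 111² → acute
3 of the 5 are acute.

3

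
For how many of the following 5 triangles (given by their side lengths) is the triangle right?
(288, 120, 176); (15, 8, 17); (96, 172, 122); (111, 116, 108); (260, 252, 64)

(288,120,176): 120²+176² = 45376 < 82944 = 288² → obtuse
(15,8,17): 8²+15² = 289 = 17² → right
(96,172,122): 96²+122² = 24100 < 29584 = 172² → obtuse
(111,116,108): 108²+111² = 23985 > 13456 = 116² → acute
(260,252,64): 64²+252² = 67600 = 260² → right
2 of the 5 are right.

2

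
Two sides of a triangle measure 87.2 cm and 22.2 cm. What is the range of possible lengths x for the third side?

By the triangle inequality, x must be less than 87.2 + 22.2 = 109.4 and greater than |87.2 − 22.2| = 65.0.

65.0 < x < 109.4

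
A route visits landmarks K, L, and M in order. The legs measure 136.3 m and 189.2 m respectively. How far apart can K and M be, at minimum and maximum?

52.9 ≤ KM ≤ 325.5 m

By the triangle inequality, |136.3 − 189.2| ≤ KM ≤ 136.3 + 189.2.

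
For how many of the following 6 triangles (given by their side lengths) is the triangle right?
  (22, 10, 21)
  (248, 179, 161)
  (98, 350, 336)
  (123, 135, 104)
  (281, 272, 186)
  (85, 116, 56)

(22,10,21): 10²+21² = 541 > 484 = 22² → acute
(248,179,161): 161²+179² = 57962 < 61504 = 248² → obtuse
(98,350,336): 98²+336² = 122500 = 350² → right
(123,135,104): 104²+123² = 25945 > 18225 = 135² → acute
(281,272,186): 186²+272² = 108580 > 78961 = 281² → acute
(85,116,56): 56²+85² = 10361 < 13456 = 116² → obtuse
1 of the 6 is right.

1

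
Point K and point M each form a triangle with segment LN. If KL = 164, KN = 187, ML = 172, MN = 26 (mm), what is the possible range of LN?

From triangle KLN: |164 − 187| < LN < 164 + 187, i.e. 23 < LN < 351.
From triangle MLN: 146 < LN < 198.
Both must hold, so LN lies in the intersection.

146 < LN < 198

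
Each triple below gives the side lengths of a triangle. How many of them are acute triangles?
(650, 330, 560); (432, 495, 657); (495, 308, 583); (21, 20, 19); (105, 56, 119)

1

(650,330,560): 330²+560² = 422500 = 650² → right
(432,495,657): 432²+495² = 431649 = 657² → right
(495,308,583): 308²+495² = 339889 = 583² → right
(21,20,19): 19²+20² = 761 > 441 = 21² → acute
(105,56,119): 56²+105² = 14161 = 119² → right
1 of the 5 is acute.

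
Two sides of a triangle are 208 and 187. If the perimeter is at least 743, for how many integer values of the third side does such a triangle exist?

Triangle inequality: 21 < x < 395. Perimeter ≥ 743 gives x ≥ 743 − 208 − 187 = 348.
So 348 ≤ x < 395; integers 348 through 394: 47 values.

47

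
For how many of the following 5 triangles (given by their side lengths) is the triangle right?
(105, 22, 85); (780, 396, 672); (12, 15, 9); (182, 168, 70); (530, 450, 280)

4

(105,22,85): 22²+85² = 7709 < 11025 = 105² → obtuse
(780,396,672): 396²+672² = 608400 = 780² → right
(12,15,9): 9²+12² = 225 = 15² → right
(182,168,70): 70²+168² = 33124 = 182² → right
(530,450,280): 280²+450² = 280900 = 530² → right
4 of the 5 are right.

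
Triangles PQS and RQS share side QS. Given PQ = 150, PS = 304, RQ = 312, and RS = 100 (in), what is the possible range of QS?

212 < QS < 412

From triangle PQS: |150 − 304| < QS < 150 + 304, i.e. 154 < QS < 454.
From triangle RQS: 212 < QS < 412.
Both must hold, so QS lies in the intersection.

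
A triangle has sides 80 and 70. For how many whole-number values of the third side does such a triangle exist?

139

The third side lies in the open interval (10, 150).
Integers from 11 to 149 inclusive: 149 − 11 + 1 = 139.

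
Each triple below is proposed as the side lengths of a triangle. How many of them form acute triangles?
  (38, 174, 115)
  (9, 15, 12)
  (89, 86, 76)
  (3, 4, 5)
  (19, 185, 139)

(38,174,115): 38+115 ≤ 174, not a triangle
(9,15,12): 9²+12² = 225 = 15² → right
(89,86,76): 76²+86² = 13172 > 7921 = 89² → acute
(3,4,5): 3²+4² = 25 = 5² → right
(19,185,139): 19+139 ≤ 185, not a triangle
1 of the 5 is acute.

1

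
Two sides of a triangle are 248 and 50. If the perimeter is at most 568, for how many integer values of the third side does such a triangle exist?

Triangle inequality: 198 < x < 298. Perimeter ≤ 568 gives x ≤ 568 − 248 − 50 = 270.
So 198 < x ≤ 270; integers 199 through 270: 72 values.

72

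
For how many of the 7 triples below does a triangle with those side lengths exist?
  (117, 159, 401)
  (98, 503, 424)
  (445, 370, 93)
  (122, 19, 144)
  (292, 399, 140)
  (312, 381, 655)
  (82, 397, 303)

(117,159,401): 117+159 ≤ 401 → not valid
(98,424,503): 98+424 > 503 → valid
(93,370,445): 93+370 > 445 → valid
(19,122,144): 19+122 ≤ 144 → not valid
(140,292,399): 140+292 > 399 → valid
(312,381,655): 312+381 > 655 → valid
(82,303,397): 82+303 ≤ 397 → not valid
4 of the 7 triples form a triangle.

4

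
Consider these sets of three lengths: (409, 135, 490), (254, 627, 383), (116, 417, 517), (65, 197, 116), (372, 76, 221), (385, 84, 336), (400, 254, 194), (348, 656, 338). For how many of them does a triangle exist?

(135,409,490): 135+409 > 490 → valid
(254,383,627): 254+383 > 627 → valid
(116,417,517): 116+417 > 517 → valid
(65,116,197): 65+116 ≤ 197 → not valid
(76,221,372): 76+221 ≤ 372 → not valid
(84,336,385): 84+336 > 385 → valid
(194,254,400): 194+254 > 400 → valid
(338,348,656): 338+348 > 656 → valid
6 of the 8 triples form a triangle.

6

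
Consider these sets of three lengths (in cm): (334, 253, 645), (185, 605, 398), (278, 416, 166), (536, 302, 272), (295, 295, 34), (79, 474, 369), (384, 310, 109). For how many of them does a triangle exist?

4

(253,334,645): 253+334 ≤ 645 → not valid
(185,398,605): 185+398 ≤ 605 → not valid
(166,278,416): 166+278 > 416 → valid
(272,302,536): 272+302 > 536 → valid
(34,295,295): 34+295 > 295 → valid
(79,369,474): 79+369 ≤ 474 → not valid
(109,310,384): 109+310 > 384 → valid
4 of the 7 triples form a triangle.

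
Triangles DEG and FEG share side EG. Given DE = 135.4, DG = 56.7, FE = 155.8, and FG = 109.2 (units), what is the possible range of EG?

78.7 < EG < 192.1

From triangle DEG: |135.4 − 56.7| < EG < 135.4 + 56.7, i.e. 78.7 < EG < 192.1.
From triangle FEG: 46.6 < EG < 265.0.
Both must hold, so EG lies in the intersection.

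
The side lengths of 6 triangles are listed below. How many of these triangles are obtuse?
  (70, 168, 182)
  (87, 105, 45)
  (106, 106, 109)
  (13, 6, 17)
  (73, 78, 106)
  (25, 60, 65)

2

(70,168,182): 70²+168² = 33124 = 182² → right
(87,105,45): 45²+87² = 9594 < 11025 = 105² → obtuse
(106,106,109): 106²+106² = 22472 > 11881 = 109² → acute
(13,6,17): 6²+13² = 205 < 289 = 17² → obtuse
(73,78,106): 73²+78² = 11413 > 11236 = 106² → acute
(25,60,65): 25²+60² = 4225 = 65² → right
2 of the 6 are obtuse.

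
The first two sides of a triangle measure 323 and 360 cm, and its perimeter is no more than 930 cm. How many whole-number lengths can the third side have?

Triangle inequality: 37 < x < 683. Perimeter ≤ 930 gives x ≤ 930 − 323 − 360 = 247.
So 37 < x ≤ 247; integers 38 through 247: 210 values.

210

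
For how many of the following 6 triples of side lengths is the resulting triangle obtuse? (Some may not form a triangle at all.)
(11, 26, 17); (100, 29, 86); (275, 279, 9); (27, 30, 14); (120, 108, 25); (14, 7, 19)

(11,26,17): 11²+17² = 410 < 676 = 26² → obtuse
(100,29,86): 29²+86² = 8237 < 10000 = 100² → obtuse
(275,279,9): 9²+275² = 75706 < 77841 = 279² → obtuse
(27,30,14): 14²+27² = 925 > 900 = 30² → acute
(120,108,25): 25²+108² = 12289 < 14400 = 120² → obtuse
(14,7,19): 7²+14² = 245 < 361 = 19² → obtuse
5 of the 6 are obtuse.

5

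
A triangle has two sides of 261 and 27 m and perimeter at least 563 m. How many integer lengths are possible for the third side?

13

Triangle inequality: 234 < x < 288. Perimeter ≥ 563 gives x ≥ 563 − 261 − 27 = 275.
So 275 ≤ x < 288; integers 275 through 287: 13 values.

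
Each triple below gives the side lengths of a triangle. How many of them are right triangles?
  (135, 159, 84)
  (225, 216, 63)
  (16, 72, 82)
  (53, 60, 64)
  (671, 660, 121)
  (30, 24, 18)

4

(135,159,84): 84²+135² = 25281 = 159² → right
(225,216,63): 63²+216² = 50625 = 225² → right
(16,72,82): 16²+72² = 5440 < 6724 = 82² → obtuse
(53,60,64): 53²+60² = 6409 > 4096 = 64² → acute
(671,660,121): 121²+660² = 450241 = 671² → right
(30,24,18): 18²+24² = 900 = 30² → right
4 of the 6 are right.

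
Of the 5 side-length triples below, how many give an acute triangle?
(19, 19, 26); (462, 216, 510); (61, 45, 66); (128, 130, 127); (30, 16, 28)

(19,19,26): 19²+19² = 722 > 676 = 26² → acute
(462,216,510): 216²+462² = 260100 = 510² → right
(61,45,66): 45²+61² = 5746 > 4356 = 66² → acute
(128,130,127): 127²+128² = 32513 > 16900 = 130² → acute
(30,16,28): 16²+28² = 1040 > 900 = 30² → acute
4 of the 5 are acute.

4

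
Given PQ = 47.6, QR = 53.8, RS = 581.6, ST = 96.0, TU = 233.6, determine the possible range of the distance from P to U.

150.6 ≤ PU ≤ 1012.6

The maximum is all hops collinear in one direction: 47.6 + 53.8 + 581.6 + 96.0 + 233.6 = 1012.6.
The longest hop is 581.6; the others sum to 431.0. Folding the others back against it leaves at least 581.6 − 431.0 = 150.6.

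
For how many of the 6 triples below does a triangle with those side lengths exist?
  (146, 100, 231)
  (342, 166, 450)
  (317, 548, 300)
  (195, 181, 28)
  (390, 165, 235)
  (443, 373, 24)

(100,146,231): 100+146 > 231 → valid
(166,342,450): 166+342 > 450 → valid
(300,317,548): 300+317 > 548 → valid
(28,181,195): 28+181 > 195 → valid
(165,235,390): 165+235 > 390 → valid
(24,373,443): 24+373 ≤ 443 → not valid
5 of the 6 triples form a triangle.

5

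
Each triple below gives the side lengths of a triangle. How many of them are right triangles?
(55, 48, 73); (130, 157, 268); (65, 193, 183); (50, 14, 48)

2

(55,48,73): 48²+55² = 5329 = 73² → right
(130,157,268): 130²+157² = 41549 < 71824 = 268² → obtuse
(65,193,183): 65²+183² = 37714 > 37249 = 193² → acute
(50,14,48): 14²+48² = 2500 = 50² → right
2 of the 4 are right.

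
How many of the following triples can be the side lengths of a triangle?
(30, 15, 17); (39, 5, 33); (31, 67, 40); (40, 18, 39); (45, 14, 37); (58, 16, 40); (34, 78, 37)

4

(15,17,30): 15+17 > 30 → valid
(5,33,39): 5+33 ≤ 39 → not valid
(31,40,67): 31+40 > 67 → valid
(18,39,40): 18+39 > 40 → valid
(14,37,45): 14+37 > 45 → valid
(16,40,58): 16+40 ≤ 58 → not valid
(34,37,78): 34+37 ≤ 78 → not valid
4 of the 7 triples form a triangle.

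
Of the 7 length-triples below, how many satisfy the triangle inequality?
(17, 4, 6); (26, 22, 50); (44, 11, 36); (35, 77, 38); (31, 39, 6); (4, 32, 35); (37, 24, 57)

(4,6,17): 4+6 ≤ 17 → not valid
(22,26,50): 22+26 ≤ 50 → not valid
(11,36,44): 11+36 > 44 → valid
(35,38,77): 35+38 ≤ 77 → not valid
(6,31,39): 6+31 ≤ 39 → not valid
(4,32,35): 4+32 > 35 → valid
(24,37,57): 24+37 > 57 → valid
3 of the 7 triples form a triangle.

3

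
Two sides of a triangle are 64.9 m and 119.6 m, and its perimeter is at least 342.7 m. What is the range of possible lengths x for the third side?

Triangle inequality alone gives 54.7 < x < 184.5.
The perimeter condition gives x ≥ 342.7 − 64.9 − 119.6 = 158.2.
Intersecting the two: 158.2 ≤ x < 184.5.

158.2 ≤ x < 184.5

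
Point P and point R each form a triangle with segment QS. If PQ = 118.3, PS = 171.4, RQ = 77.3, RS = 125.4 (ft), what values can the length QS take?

53.1 < QS < 202.7

From triangle PQS: |118.3 − 171.4| < QS < 118.3 + 171.4, i.e. 53.1 < QS < 289.7.
From triangle RQS: 48.1 < QS < 202.7.
Both must hold, so QS lies in the intersection.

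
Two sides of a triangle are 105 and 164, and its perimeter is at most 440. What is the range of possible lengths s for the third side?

Triangle inequality alone gives 59 < s < 269.
The perimeter condition gives s ≤ 440 − 105 − 164 = 171.
Intersecting the two: 59 < s ≤ 171.

59 < s ≤ 171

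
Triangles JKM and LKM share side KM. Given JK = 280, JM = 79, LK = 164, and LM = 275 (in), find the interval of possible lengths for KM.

From triangle JKM: |280 − 79| < KM < 280 + 79, i.e. 201 < KM < 359.
From triangle LKM: 111 < KM < 439.
Both must hold, so KM lies in the intersection.

201 < KM < 359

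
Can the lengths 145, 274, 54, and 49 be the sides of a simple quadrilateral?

No

For a quadrilateral, each side must be shorter than the sum of the others.
Here the longest side is 274, but the remaining 3 sides sum to only 248.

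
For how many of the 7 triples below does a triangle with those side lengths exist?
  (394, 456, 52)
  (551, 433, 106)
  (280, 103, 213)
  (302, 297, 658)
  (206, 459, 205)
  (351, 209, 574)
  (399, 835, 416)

(52,394,456): 52+394 ≤ 456 → not valid
(106,433,551): 106+433 ≤ 551 → not valid
(103,213,280): 103+213 > 280 → valid
(297,302,658): 297+302 ≤ 658 → not valid
(205,206,459): 205+206 ≤ 459 → not valid
(209,351,574): 209+351 ≤ 574 → not valid
(399,416,835): 399+416 ≤ 835 → not valid
1 of the 7 triples forms a triangle.

1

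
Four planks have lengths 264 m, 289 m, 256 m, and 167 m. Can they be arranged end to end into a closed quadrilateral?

Yes

A quadrilateral exists iff every side is shorter than the sum of the others — equivalently, the longest side is less than the sum of the rest.
Longest side 289 < 687 (sum of the remaining 3), so yes.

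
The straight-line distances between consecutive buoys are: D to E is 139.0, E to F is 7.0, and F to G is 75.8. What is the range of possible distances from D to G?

The maximum is all hops collinear in one direction: 139.0 + 7.0 + 75.8 = 221.8.
The longest hop is 139.0; the others sum to 82.8. Folding the others back against it leaves at least 139.0 − 82.8 = 56.2.

56.2 ≤ DG ≤ 221.8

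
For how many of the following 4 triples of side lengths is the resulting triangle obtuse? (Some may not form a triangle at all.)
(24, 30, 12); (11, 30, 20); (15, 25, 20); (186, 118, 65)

2

(24,30,12): 12²+24² = 720 < 900 = 30² → obtuse
(11,30,20): 11²+20² = 521 < 900 = 30² → obtuse
(15,25,20): 15²+20² = 625 = 25² → right
(186,118,65): 65+118 ≤ 186, not a triangle
2 of the 4 are obtuse.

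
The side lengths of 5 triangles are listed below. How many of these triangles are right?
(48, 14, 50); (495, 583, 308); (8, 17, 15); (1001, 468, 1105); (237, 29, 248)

(48,14,50): 14²+48² = 2500 = 50² → right
(495,583,308): 308²+495² = 339889 = 583² → right
(8,17,15): 8²+15² = 289 = 17² → right
(1001,468,1105): 468²+1001² = 1221025 = 1105² → right
(237,29,248): 29²+237² = 57010 < 61504 = 248² → obtuse
4 of the 5 are right.

4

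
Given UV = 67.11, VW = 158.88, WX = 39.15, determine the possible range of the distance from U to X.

52.62 ≤ UX ≤ 265.14

The maximum is all hops collinear in one direction: 67.11 + 158.88 + 39.15 = 265.14.
The longest hop is 158.88; the others sum to 106.26. Folding the others back against it leaves at least 158.88 − 106.26 = 52.62.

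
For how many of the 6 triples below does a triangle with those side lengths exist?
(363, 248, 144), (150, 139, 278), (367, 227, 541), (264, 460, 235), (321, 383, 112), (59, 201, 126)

5

(144,248,363): 144+248 > 363 → valid
(139,150,278): 139+150 > 278 → valid
(227,367,541): 227+367 > 541 → valid
(235,264,460): 235+264 > 460 → valid
(112,321,383): 112+321 > 383 → valid
(59,126,201): 59+126 ≤ 201 → not valid
5 of the 6 triples form a triangle.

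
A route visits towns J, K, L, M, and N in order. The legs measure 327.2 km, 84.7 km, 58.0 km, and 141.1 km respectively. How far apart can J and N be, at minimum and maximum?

43.4 ≤ JN ≤ 611.0 km

The maximum is all hops collinear in one direction: 327.2 + 84.7 + 58.0 + 141.1 = 611.0.
The longest hop is 327.2; the others sum to 283.8. Folding the others back against it leaves at least 327.2 − 283.8 = 43.4.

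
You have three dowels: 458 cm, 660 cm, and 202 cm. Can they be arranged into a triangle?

No

The two shorter sides sum to 660, exactly equal to the longest side 660.
That gives only a degenerate (flat) triangle — the inequality must be strict.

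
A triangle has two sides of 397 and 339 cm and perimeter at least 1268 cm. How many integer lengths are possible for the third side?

Triangle inequality: 58 < x < 736. Perimeter ≥ 1268 gives x ≥ 1268 − 397 − 339 = 532.
So 532 ≤ x < 736; integers 532 through 735: 204 values.

204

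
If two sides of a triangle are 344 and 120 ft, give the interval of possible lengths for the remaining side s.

224 < s < 464

By the triangle inequality, s must be less than 344 + 120 = 464 and greater than |344 − 120| = 224.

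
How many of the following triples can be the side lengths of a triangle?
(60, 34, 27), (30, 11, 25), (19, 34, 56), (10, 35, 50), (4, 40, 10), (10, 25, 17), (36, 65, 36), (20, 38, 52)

5

(27,34,60): 27+34 > 60 → valid
(11,25,30): 11+25 > 30 → valid
(19,34,56): 19+34 ≤ 56 → not valid
(10,35,50): 10+35 ≤ 50 → not valid
(4,10,40): 4+10 ≤ 40 → not valid
(10,17,25): 10+17 > 25 → valid
(36,36,65): 36+36 > 65 → valid
(20,38,52): 20+38 > 52 → valid
5 of the 8 triples form a triangle.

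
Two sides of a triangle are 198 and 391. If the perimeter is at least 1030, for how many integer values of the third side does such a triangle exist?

Triangle inequality: 193 < x < 589. Perimeter ≥ 1030 gives x ≥ 1030 − 198 − 391 = 441.
So 441 ≤ x < 589; integers 441 through 588: 148 values.

148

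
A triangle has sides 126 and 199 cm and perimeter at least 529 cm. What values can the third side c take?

Triangle inequality alone gives 73 < c < 325.
The perimeter condition gives c ≥ 529 − 126 − 199 = 204.
Intersecting the two: 204 ≤ c < 325.

204 ≤ c < 325 cm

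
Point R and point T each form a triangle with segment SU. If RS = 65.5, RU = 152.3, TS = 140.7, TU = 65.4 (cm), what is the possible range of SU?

86.8 < SU < 206.1

From triangle RSU: |65.5 − 152.3| < SU < 65.5 + 152.3, i.e. 86.8 < SU < 217.8.
From triangle TSU: 75.3 < SU < 206.1.
Both must hold, so SU lies in the intersection.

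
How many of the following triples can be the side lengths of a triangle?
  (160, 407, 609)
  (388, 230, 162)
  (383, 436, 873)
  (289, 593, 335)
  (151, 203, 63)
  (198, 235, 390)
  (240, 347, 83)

4

(160,407,609): 160+407 ≤ 609 → not valid
(162,230,388): 162+230 > 388 → valid
(383,436,873): 383+436 ≤ 873 → not valid
(289,335,593): 289+335 > 593 → valid
(63,151,203): 63+151 > 203 → valid
(198,235,390): 198+235 > 390 → valid
(83,240,347): 83+240 ≤ 347 → not valid
4 of the 7 triples form a triangle.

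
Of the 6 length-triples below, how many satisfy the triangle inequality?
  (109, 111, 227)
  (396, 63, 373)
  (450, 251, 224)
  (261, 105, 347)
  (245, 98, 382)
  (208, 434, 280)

(109,111,227): 109+111 ≤ 227 → not valid
(63,373,396): 63+373 > 396 → valid
(224,251,450): 224+251 > 450 → valid
(105,261,347): 105+261 > 347 → valid
(98,245,382): 98+245 ≤ 382 → not valid
(208,280,434): 208+280 > 434 → valid
4 of the 6 triples form a triangle.

4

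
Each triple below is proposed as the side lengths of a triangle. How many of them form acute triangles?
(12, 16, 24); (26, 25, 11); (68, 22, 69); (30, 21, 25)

(12,16,24): 12²+16² = 400 < 576 = 24² → obtuse
(26,25,11): 11²+25² = 746 > 676 = 26² → acute
(68,22,69): 22²+68² = 5108 > 4761 = 69² → acute
(30,21,25): 21²+25² = 1066 > 900 = 30² → acute
3 of the 4 are acute.

3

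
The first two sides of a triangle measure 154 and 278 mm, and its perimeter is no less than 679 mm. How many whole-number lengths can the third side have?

Triangle inequality: 124 < x < 432. Perimeter ≥ 679 gives x ≥ 679 − 154 − 278 = 247.
So 247 ≤ x < 432; integers 247 through 431: 185 values.

185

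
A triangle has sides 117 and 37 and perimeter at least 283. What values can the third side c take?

Triangle inequality alone gives 80 < c < 154.
The perimeter condition gives c ≥ 283 − 117 − 37 = 129.
Intersecting the two: 129 ≤ c < 154.

129 ≤ c < 154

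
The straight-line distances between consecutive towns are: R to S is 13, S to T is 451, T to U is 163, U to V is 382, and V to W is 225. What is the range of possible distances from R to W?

0 ≤ RW ≤ 1234

The maximum is all hops collinear in one direction: 13 + 451 + 163 + 382 + 225 = 1234.
The longest hop is 451; the others sum to 783. Since 451 ≤ 783, the path can fold back on itself completely, so the minimum distance is 0.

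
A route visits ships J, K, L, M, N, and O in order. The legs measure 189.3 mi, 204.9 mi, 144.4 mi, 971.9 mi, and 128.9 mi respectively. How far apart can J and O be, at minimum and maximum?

The maximum is all hops collinear in one direction: 189.3 + 204.9 + 144.4 + 971.9 + 128.9 = 1639.4.
The longest hop is 971.9; the others sum to 667.5. Folding the others back against it leaves at least 971.9 − 667.5 = 304.4.

304.4 ≤ JO ≤ 1639.4 mi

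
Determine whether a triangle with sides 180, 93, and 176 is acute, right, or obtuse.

acute

Compare the square of the longest side to the sum of squares of the other two: 93² + 176² = 39625 > 32400 = 180².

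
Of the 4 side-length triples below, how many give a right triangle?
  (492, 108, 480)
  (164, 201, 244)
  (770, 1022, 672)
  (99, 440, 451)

(492,108,480): 108²+480² = 242064 = 492² → right
(164,201,244): 164²+201² = 67297 > 59536 = 244² → acute
(770,1022,672): 672²+770² = 1044484 = 1022² → right
(99,440,451): 99²+440² = 203401 = 451² → right
3 of the 4 are right.

3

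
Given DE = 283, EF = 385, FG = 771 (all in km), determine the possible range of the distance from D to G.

103 ≤ DG ≤ 1439 km

The maximum is all hops collinear in one direction: 283 + 385 + 771 = 1439.
The longest hop is 771; the others sum to 668. Folding the others back against it leaves at least 771 − 668 = 103.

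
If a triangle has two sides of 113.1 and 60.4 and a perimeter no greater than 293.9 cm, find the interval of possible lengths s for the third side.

52.7 < s ≤ 120.4 cm

Triangle inequality alone gives 52.7 < s < 173.5.
The perimeter condition gives s ≤ 293.9 − 113.1 − 60.4 = 120.4.
Intersecting the two: 52.7 < s ≤ 120.4.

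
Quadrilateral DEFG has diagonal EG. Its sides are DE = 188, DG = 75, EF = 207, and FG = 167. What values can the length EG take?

From triangle DEG: |188 − 75| < EG < 188 + 75, i.e. 113 < EG < 263.
From triangle FEG: 40 < EG < 374.
Both must hold, so EG lies in the intersection.

113 < EG < 263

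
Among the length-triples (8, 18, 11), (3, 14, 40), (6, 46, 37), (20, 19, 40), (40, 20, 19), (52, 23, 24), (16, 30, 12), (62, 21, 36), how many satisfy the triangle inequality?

(8,11,18): 8+11 > 18 → valid
(3,14,40): 3+14 ≤ 40 → not valid
(6,37,46): 6+37 ≤ 46 → not valid
(19,20,40): 19+20 ≤ 40 → not valid
(19,20,40): 19+20 ≤ 40 → not valid
(23,24,52): 23+24 ≤ 52 → not valid
(12,16,30): 12+16 ≤ 30 → not valid
(21,36,62): 21+36 ≤ 62 → not valid
1 of the 8 triples forms a triangle.

1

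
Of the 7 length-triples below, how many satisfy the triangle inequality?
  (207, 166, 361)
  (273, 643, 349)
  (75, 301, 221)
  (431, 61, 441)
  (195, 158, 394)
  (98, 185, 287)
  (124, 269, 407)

(166,207,361): 166+207 > 361 → valid
(273,349,643): 273+349 ≤ 643 → not valid
(75,221,301): 75+221 ≤ 301 → not valid
(61,431,441): 61+431 > 441 → valid
(158,195,394): 158+195 ≤ 394 → not valid
(98,185,287): 98+185 ≤ 287 → not valid
(124,269,407): 124+269 ≤ 407 → not valid
2 of the 7 triples form a triangle.

2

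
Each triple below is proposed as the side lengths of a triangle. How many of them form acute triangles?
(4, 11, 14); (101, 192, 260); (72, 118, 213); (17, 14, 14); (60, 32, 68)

(4,11,14): 4²+11² = 137 < 196 = 14² → obtuse
(101,192,260): 101²+192² = 47065 < 67600 = 260² → obtuse
(72,118,213): 72+118 ≤ 213, not a triangle
(17,14,14): 14²+14² = 392 > 289 = 17² → acute
(60,32,68): 32²+60² = 4624 = 68² → right
1 of the 5 is acute.

1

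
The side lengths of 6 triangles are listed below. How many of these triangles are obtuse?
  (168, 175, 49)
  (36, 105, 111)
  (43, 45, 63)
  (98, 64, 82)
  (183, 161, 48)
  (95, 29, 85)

3

(168,175,49): 49²+168² = 30625 = 175² → right
(36,105,111): 36²+105² = 12321 = 111² → right
(43,45,63): 43²+45² = 3874 < 3969 = 63² → obtuse
(98,64,82): 64²+82² = 10820 > 9604 = 98² → acute
(183,161,48): 48²+161² = 28225 < 33489 = 183² → obtuse
(95,29,85): 29²+85² = 8066 < 9025 = 95² → obtuse
3 of the 6 are obtuse.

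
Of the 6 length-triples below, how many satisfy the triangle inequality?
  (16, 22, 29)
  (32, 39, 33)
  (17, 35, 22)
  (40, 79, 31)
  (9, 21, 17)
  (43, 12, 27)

4

(16,22,29): 16+22 > 29 → valid
(32,33,39): 32+33 > 39 → valid
(17,22,35): 17+22 > 35 → valid
(31,40,79): 31+40 ≤ 79 → not valid
(9,17,21): 9+17 > 21 → valid
(12,27,43): 12+27 ≤ 43 → not valid
4 of the 6 triples form a triangle.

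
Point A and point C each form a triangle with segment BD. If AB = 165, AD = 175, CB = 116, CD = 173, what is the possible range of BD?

57 < BD < 289

From triangle ABD: |165 − 175| < BD < 165 + 175, i.e. 10 < BD < 340.
From triangle CBD: 57 < BD < 289.
Both must hold, so BD lies in the intersection.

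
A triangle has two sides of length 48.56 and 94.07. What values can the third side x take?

By the triangle inequality, x must be less than 48.56 + 94.07 = 142.63 and greater than |48.56 − 94.07| = 45.51.

45.51 < x < 142.63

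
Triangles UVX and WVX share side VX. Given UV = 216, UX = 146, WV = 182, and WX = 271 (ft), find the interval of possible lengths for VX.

89 < VX < 362

From triangle UVX: |216 − 146| < VX < 216 + 146, i.e. 70 < VX < 362.
From triangle WVX: 89 < VX < 453.
Both must hold, so VX lies in the intersection.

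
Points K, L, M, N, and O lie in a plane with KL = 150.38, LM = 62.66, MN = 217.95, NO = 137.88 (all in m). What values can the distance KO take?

0 ≤ KO ≤ 568.87 m

The maximum is all hops collinear in one direction: 150.38 + 62.66 + 217.95 + 137.88 = 568.87.
The longest hop is 217.95; the others sum to 350.92. Since 217.95 ≤ 350.92, the path can fold back on itself completely, so the minimum distance is 0.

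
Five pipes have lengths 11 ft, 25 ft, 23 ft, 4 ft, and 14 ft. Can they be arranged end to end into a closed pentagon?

Yes

A pentagon exists iff every side is shorter than the sum of the others — equivalently, the longest side is less than the sum of the rest.
Longest side 25 < 52 (sum of the remaining 4), so yes.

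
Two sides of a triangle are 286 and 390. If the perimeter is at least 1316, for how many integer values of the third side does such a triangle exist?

Triangle inequality: 104 < x < 676. Perimeter ≥ 1316 gives x ≥ 1316 − 286 − 390 = 640.
So 640 ≤ x < 676; integers 640 through 675: 36 values.

36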